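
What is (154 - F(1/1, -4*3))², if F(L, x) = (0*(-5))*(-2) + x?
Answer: 27556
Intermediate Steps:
F(L, x) = x (F(L, x) = 0*(-2) + x = 0 + x = x)
(154 - F(1/1, -4*3))² = (154 - (-4)*3)² = (154 - 1*(-12))² = (154 + 12)² = 166² = 27556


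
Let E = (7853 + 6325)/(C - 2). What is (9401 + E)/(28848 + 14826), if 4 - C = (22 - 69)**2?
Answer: 20733829/96388518 ≈ 0.21511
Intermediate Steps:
C = -2205 (C = 4 - (22 - 69)**2 = 4 - 1*(-47)**2 = 4 - 1*2209 = 4 - 2209 = -2205)
E = -14178/2207 (E = (7853 + 6325)/(-2205 - 2) = 14178/(-2207) = 14178*(-1/2207) = -14178/2207 ≈ -6.4241)
(9401 + E)/(28848 + 14826) = (9401 - 14178/2207)/(28848 + 14826) = (20733829/2207)/43674 = (20733829/2207)*(1/43674) = 20733829/96388518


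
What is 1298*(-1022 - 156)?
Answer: -1529044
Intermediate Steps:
1298*(-1022 - 156) = 1298*(-1178) = -1529044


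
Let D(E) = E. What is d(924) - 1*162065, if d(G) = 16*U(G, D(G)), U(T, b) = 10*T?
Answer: -14225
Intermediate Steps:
d(G) = 160*G (d(G) = 16*(10*G) = 160*G)
d(924) - 1*162065 = 160*924 - 1*162065 = 147840 - 162065 = -14225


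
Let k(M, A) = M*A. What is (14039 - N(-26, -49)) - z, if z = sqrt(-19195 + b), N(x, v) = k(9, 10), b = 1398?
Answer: 13949 - 37*I*sqrt(13) ≈ 13949.0 - 133.41*I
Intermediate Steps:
k(M, A) = A*M
N(x, v) = 90 (N(x, v) = 10*9 = 90)
z = 37*I*sqrt(13) (z = sqrt(-19195 + 1398) = sqrt(-17797) = 37*I*sqrt(13) ≈ 133.41*I)
(14039 - N(-26, -49)) - z = (14039 - 1*90) - 37*I*sqrt(13) = (14039 - 90) - 37*I*sqrt(13) = 13949 - 37*I*sqrt(13)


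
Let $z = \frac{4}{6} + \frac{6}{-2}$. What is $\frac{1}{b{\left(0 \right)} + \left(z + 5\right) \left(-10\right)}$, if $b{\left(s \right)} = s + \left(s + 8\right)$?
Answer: $- \frac{3}{56} \approx -0.053571$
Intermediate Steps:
$z = - \frac{7}{3}$ ($z = 4 \cdot \frac{1}{6} + 6 \left(- \frac{1}{2}\right) = \frac{2}{3} - 3 = - \frac{7}{3} \approx -2.3333$)
$b{\left(s \right)} = 8 + 2 s$ ($b{\left(s \right)} = s + \left(8 + s\right) = 8 + 2 s$)
$\frac{1}{b{\left(0 \right)} + \left(z + 5\right) \left(-10\right)} = \frac{1}{\left(8 + 2 \cdot 0\right) + \left(- \frac{7}{3} + 5\right) \left(-10\right)} = \frac{1}{\left(8 + 0\right) + \frac{8}{3} \left(-10\right)} = \frac{1}{8 - \frac{80}{3}} = \frac{1}{- \frac{56}{3}} = - \frac{3}{56}$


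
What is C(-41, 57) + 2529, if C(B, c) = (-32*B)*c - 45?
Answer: 77268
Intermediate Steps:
C(B, c) = -45 - 32*B*c (C(B, c) = -32*B*c - 45 = -45 - 32*B*c)
C(-41, 57) + 2529 = (-45 - 32*(-41)*57) + 2529 = (-45 + 74784) + 2529 = 74739 + 2529 = 77268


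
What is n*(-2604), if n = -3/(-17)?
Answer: -7812/17 ≈ -459.53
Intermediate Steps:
n = 3/17 (n = -3*(-1/17) = 3/17 ≈ 0.17647)
n*(-2604) = (3/17)*(-2604) = -7812/17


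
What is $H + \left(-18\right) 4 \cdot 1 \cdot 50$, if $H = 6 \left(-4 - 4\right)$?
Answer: $-3648$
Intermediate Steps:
$H = -48$ ($H = 6 \left(-8\right) = -48$)
$H + \left(-18\right) 4 \cdot 1 \cdot 50 = -48 + \left(-18\right) 4 \cdot 1 \cdot 50 = -48 - 3600 = -3648$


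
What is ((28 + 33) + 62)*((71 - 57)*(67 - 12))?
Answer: 94710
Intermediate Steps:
((28 + 33) + 62)*((71 - 57)*(67 - 12)) = (61 + 62)*(14*55) = 123*770 = 94710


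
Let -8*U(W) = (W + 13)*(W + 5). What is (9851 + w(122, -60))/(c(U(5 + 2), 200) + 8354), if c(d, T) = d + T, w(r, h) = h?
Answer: 9791/8524 ≈ 1.1486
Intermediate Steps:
U(W) = -(5 + W)*(13 + W)/8 (U(W) = -(W + 13)*(W + 5)/8 = -(13 + W)*(5 + W)/8 = -(5 + W)*(13 + W)/8)
c(d, T) = T + d
(9851 + w(122, -60))/(c(U(5 + 2), 200) + 8354) = (9851 - 60)/((200 + (-65/8 - 9*(5 + 2)/4 - (5 + 2)²/8)) + 8354) = 9791/((200 + (-65/8 - 9/4*7 - ⅛*7²)) + 8354) = 9791/((200 + (-65/8 - 63/4 - ⅛*49)) + 8354) = 9791/((200 + (-65/8 - 63/4 - 49/8)) + 8354) = 9791/((200 - 30) + 8354) = 9791/(170 + 8354) = 9791/8524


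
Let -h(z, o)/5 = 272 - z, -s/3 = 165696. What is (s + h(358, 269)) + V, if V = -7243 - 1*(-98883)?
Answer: -405018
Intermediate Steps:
s = -497088 (s = -3*165696 = -497088)
h(z, o) = -1360 + 5*z (h(z, o) = -5*(272 - z) = -1360 + 5*z)
V = 91640 (V = -7243 + 98883 = 91640)
(s + h(358, 269)) + V = (-497088 + (-1360 + 5*358)) + 91640 = (-497088 + (-1360 + 1790)) + 91640 = (-497088 + 430) + 91640 = -496658 + 91640 = -405018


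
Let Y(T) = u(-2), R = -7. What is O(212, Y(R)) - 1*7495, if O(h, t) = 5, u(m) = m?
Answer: -7490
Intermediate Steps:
Y(T) = -2
O(212, Y(R)) - 1*7495 = 5 - 1*7495 = 5 - 7495 = -7490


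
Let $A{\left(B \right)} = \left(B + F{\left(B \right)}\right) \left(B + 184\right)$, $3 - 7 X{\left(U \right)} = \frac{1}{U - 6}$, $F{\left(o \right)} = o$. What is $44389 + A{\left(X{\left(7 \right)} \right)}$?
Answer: $\frac{2180221}{49} \approx 44494.0$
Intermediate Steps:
$X{\left(U \right)} = \frac{3}{7} - \frac{1}{7 \left(-6 + U\right)}$ ($X{\left(U \right)} = \frac{3}{7} - \frac{1}{7 \left(U - 6\right)} = \frac{3}{7} - \frac{1}{7 \left(-6 + U\right)}$)
$A{\left(B \right)} = 2 B \left(184 + B\right)$ ($A{\left(B \right)} = \left(B + B\right) \left(B + 184\right) = 2 B \left(184 + B\right)$)
$44389 + A{\left(X{\left(7 \right)} \right)} = 44389 + 2 \frac{-19 + 3 \cdot 7}{7 \left(-6 + 7\right)} \left(184 + \frac{-19 + 3 \cdot 7}{7 \left(-6 + 7\right)}\right) = 44389 + 2 \frac{-19 + 21}{7 \cdot 1} \left(184 + \frac{-19 + 21}{7 \cdot 1}\right) = 44389 + 2 \cdot \frac{1}{7} \cdot 1 \cdot 2 \left(184 + \frac{1}{7} \cdot 1 \cdot 2\right) = 44389 + 2 \cdot \frac{2}{7} \left(184 + \frac{2}{7}\right) = 44389 + 2 \cdot \frac{2}{7} \cdot \frac{1290}{7} = 44389 + \frac{5160}{49} = \frac{2180221}{49}$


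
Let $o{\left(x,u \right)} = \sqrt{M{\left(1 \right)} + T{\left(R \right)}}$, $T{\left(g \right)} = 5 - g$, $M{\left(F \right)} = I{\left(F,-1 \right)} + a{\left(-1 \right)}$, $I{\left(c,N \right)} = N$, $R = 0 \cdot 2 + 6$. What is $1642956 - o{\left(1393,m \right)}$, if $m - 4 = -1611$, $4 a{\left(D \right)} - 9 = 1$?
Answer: $1642956 - \frac{\sqrt{2}}{2} \approx 1.643 \cdot 10^{6}$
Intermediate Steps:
$a{\left(D \right)} = \frac{5}{2}$ ($a{\left(D \right)} = \frac{9}{4} + \frac{1}{4} \cdot 1 = \frac{9}{4} + \frac{1}{4} = \frac{5}{2}$)
$R = 6$ ($R = 0 + 6 = 6$)
$m = -1607$ ($m = 4 - 1611 = -1607$)
$M{\left(F \right)} = \frac{3}{2}$ ($M{\left(F \right)} = -1 + \frac{5}{2} = \frac{3}{2}$)
$o{\left(x,u \right)} = \frac{\sqrt{2}}{2}$ ($o{\left(x,u \right)} = \sqrt{\frac{3}{2} + \left(5 - 6\right)} = \sqrt{\frac{3}{2} - 1} = \sqrt{\frac{1}{2}} = \frac{\sqrt{2}}{2}$)
$1642956 - o{\left(1393,m \right)} = 1642956 - \frac{\sqrt{2}}{2}$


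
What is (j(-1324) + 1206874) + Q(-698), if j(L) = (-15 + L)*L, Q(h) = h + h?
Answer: 2978314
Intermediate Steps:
Q(h) = 2*h
j(L) = L*(-15 + L)
(j(-1324) + 1206874) + Q(-698) = (-1324*(-15 - 1324) + 1206874) + 2*(-698) = (-1324*(-1339) + 1206874) - 1396 = (1772836 + 1206874) - 1396 = 2979710 - 1396 = 2978314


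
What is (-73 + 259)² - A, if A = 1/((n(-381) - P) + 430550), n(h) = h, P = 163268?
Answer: 9233706995/266901 ≈ 34596.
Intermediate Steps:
A = 1/266901 (A = 1/((-381 - 1*163268) + 430550) = 1/((-381 - 163268) + 430550) = 1/(-163649 + 430550) = 1/266901 ≈ 3.7467e-6)
(-73 + 259)² - A = (-73 + 259)² - 1*1/266901 = 186² - 1/266901 = 34596 - 1/266901 = 9233706995/266901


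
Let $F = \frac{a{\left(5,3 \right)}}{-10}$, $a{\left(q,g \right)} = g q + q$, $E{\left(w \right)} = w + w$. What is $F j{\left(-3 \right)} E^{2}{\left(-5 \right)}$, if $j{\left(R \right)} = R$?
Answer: $600$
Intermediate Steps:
$E{\left(w \right)} = 2 w$
$a{\left(q,g \right)} = q + g q$
$F = -2$ ($F = \frac{5 \left(1 + 3\right)}{-10} = 5 \cdot 4 \left(- \frac{1}{10}\right) = 20 \left(- \frac{1}{10}\right) = -2$)
$F j{\left(-3 \right)} E^{2}{\left(-5 \right)} = \left(-2\right) \left(-3\right) \left(2 \left(-5\right)\right)^{2} = 6 \left(-10\right)^{2} = 6 \cdot 100 = 600$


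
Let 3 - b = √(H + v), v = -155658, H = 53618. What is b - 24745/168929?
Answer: 482042/168929 - 2*I*√25510 ≈ 2.8535 - 319.44*I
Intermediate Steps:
b = 3 - 2*I*√25510 (b = 3 - √(53618 - 155658) = 3 - √(-102040) = 3 - 2*I*√25510 ≈ 3.0 - 319.44*I)
b - 24745/168929 = (3 - 2*I*√25510) - 24745/168929 = 482042/168929 - 2*I*√25510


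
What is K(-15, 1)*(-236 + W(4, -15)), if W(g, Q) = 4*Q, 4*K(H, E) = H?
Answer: 1110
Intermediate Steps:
K(H, E) = H/4
K(-15, 1)*(-236 + W(4, -15)) = ((1/4)*(-15))*(-236 + 4*(-15)) = -15*(-236 - 60)/4 = -15/4*(-296) = 1110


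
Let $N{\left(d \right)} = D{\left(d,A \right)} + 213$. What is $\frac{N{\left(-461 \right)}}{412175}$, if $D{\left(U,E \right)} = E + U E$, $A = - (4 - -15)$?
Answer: $\frac{8953}{412175} \approx 0.021721$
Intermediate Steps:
$A = -19$ ($A = - (4 + 15) = \left(-1\right) 19 = -19$)
$D{\left(U,E \right)} = E + E U$
$N{\left(d \right)} = 194 - 19 d$ ($N{\left(d \right)} = - 19 \left(1 + d\right) + 213 = \left(-19 - 19 d\right) + 213 = 194 - 19 d$)
$\frac{N{\left(-461 \right)}}{412175} = \frac{194 - -8759}{412175} = \left(194 + 8759\right) \frac{1}{412175} = 8953 \cdot \frac{1}{412175} = \frac{8953}{412175}$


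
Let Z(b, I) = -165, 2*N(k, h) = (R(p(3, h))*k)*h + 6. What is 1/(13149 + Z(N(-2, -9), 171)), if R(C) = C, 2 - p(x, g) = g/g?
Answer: 1/12984 ≈ 7.7018e-5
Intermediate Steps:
p(x, g) = 1 (p(x, g) = 2 - g/g = 2 - 1*1 = 2 - 1 = 1)
N(k, h) = 3 + h*k/2 (N(k, h) = ((1*k)*h + 6)/2 = (k*h + 6)/2 = (h*k + 6)/2 = (6 + h*k)/2 = 3 + h*k/2)
1/(13149 + Z(N(-2, -9), 171)) = 1/(13149 - 165) = 1/12984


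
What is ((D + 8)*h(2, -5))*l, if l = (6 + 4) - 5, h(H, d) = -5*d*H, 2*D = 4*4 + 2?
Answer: 4250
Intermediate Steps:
D = 9 (D = (4*4 + 2)/2 = (16 + 2)/2 = (½)*18 = 9)
h(H, d) = -5*H*d
l = 5 (l = 10 - 5 = 5)
((D + 8)*h(2, -5))*l = ((9 + 8)*(-5*2*(-5)))*5 = (17*50)*5 = 850*5 = 4250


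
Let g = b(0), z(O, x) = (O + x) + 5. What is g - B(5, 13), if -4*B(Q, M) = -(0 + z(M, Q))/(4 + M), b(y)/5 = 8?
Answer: 2697/68 ≈ 39.662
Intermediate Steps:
b(y) = 40 (b(y) = 5*8 = 40)
z(O, x) = 5 + O + x
g = 40
B(Q, M) = (5 + M + Q)/(4*(4 + M)) (B(Q, M) = -(-1)*(0 + (5 + M + Q))/(4 + M)/4 = -(-1)*(5 + M + Q)/(4 + M)/4 = -(-1)*(5 + M + Q)/(4*(4 + M)) = (5 + M + Q)/(4*(4 + M)))
g - B(5, 13) = 40 - (5 + 13 + 5)/(4*(4 + 13)) = 40 - 23/(4*17) = 40 - 1*23/68 = 40 - 23/68 = 2697/68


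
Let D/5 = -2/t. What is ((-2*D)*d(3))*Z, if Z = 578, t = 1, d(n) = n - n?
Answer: 0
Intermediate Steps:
d(n) = 0
D = -10 (D = 5*(-2/1) = 5*(-2*1) = 5*(-2) = -10)
((-2*D)*d(3))*Z = (-2*(-10)*0)*578 = (20*0)*578 = 0*578 = 0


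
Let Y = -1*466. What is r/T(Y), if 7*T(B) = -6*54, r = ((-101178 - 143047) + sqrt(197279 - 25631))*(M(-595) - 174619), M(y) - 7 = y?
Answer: -299529507025/324 + 2452898*sqrt(298)/27 ≈ -9.2291e+8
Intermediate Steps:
M(y) = 7 + y
Y = -466
r = 42789929575 - 4204968*sqrt(298) (r = ((-101178 - 143047) + sqrt(197279 - 25631))*((7 - 595) - 174619) = (-244225 + sqrt(171648))*(-588 - 174619) = (-244225 + 24*sqrt(298))*(-175207) = 42789929575 - 4204968*sqrt(298) ≈ 4.2717e+10)
T(B) = -324/7 (T(B) = (-6*54)/7 = (1/7)*(-324) = -324/7)
r/T(Y) = (42789929575 - 4204968*sqrt(298))/(-324/7) = (42789929575 - 4204968*sqrt(298))*(-7/324) = -299529507025/324 + 2452898*sqrt(298)/27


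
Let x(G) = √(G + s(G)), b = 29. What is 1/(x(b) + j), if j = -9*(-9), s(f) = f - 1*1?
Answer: 27/2168 - √57/6504 ≈ 0.011293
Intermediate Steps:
s(f) = -1 + f (s(f) = f - 1 = -1 + f)
x(G) = √(-1 + 2*G) (x(G) = √(G + (-1 + G)) = √(-1 + 2*G))
j = 81
1/(x(b) + j) = 1/(√(-1 + 2*29) + 81) = 1/(√(-1 + 58) + 81) = 1/(√57 + 81) = 1/(81 + √57)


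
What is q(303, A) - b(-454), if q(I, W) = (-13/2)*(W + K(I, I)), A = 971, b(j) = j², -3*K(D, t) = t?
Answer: -211771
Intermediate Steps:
K(D, t) = -t/3
q(I, W) = -13*W/2 + 13*I/6 (q(I, W) = (-13/2)*(W - I/3) = (-13*½)*(W - I/3) = -13*(W - I/3)/2 = -13*W/2 + 13*I/6)
q(303, A) - b(-454) = (-13/2*971 + (13/6)*303) - 1*(-454)² = (-12623/2 + 1313/2) - 1*206116 = -5655 - 206116 = -211771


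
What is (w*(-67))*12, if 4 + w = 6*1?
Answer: -1608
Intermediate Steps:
w = 2 (w = -4 + 6*1 = -4 + 6 = 2)
(w*(-67))*12 = (2*(-67))*12 = -134*12 = -1608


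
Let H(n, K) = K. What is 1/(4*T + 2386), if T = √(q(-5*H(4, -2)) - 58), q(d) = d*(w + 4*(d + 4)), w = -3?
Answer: 1193/2842722 - 2*√118/1421361 ≈ 0.00040438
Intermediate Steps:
q(d) = d*(13 + 4*d) (q(d) = d*(-3 + 4*(d + 4)) = d*(-3 + 4*(4 + d)) = d*(-3 + (16 + 4*d)) = d*(13 + 4*d))
T = 2*√118 (T = √((-5*(-2))*(13 + 4*(-5*(-2))) - 58) = √(10*(13 + 4*10) - 58) = √(10*(13 + 40) - 58) = √(10*53 - 58) = √(530 - 58) = √472 = 2*√118 ≈ 21.726)
1/(4*T + 2386) = 1/(4*(2*√118) + 2386) = 1/(8*√118 + 2386) = 1/(2386 + 8*√118)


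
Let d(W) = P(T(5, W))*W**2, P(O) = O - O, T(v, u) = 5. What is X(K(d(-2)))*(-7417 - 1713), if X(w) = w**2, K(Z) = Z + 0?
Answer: 0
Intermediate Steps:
P(O) = 0
d(W) = 0 (d(W) = 0*W**2 = 0)
K(Z) = Z
X(K(d(-2)))*(-7417 - 1713) = 0**2*(-7417 - 1713) = 0*(-9130) = 0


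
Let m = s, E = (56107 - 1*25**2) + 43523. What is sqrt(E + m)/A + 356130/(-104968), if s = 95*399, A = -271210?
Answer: -178065/52484 - sqrt(136910)/271210 ≈ -3.3941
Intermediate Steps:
E = 99005 (E = (56107 - 1*625) + 43523 = (56107 - 625) + 43523 = 55482 + 43523 = 99005)
s = 37905
m = 37905
sqrt(E + m)/A + 356130/(-104968) = sqrt(99005 + 37905)/(-271210) + 356130/(-104968) = sqrt(136910)*(-1/271210) + 356130*(-1/104968) = -sqrt(136910)/271210 - 178065/52484 = -178065/52484 - sqrt(136910)/271210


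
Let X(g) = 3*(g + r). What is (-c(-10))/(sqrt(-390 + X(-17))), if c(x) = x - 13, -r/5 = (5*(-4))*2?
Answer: 23*sqrt(159)/159 ≈ 1.8240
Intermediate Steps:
r = 200 (r = -5*5*(-4)*2 = -(-100)*2 = -5*(-40) = 200)
X(g) = 600 + 3*g (X(g) = 3*(g + 200) = 3*(200 + g) = 600 + 3*g)
c(x) = -13 + x
(-c(-10))/(sqrt(-390 + X(-17))) = (-(-13 - 10))/(sqrt(-390 + (600 + 3*(-17)))) = (-1*(-23))/(sqrt(-390 + (600 - 51))) = 23/(sqrt(-390 + 549)) = 23/(sqrt(159)) = 23*(sqrt(159)/159) = 23*sqrt(159)/159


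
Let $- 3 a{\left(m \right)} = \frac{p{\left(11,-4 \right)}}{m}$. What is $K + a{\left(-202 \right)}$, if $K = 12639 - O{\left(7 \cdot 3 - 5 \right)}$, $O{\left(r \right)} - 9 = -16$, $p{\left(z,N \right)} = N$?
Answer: $\frac{3831736}{303} \approx 12646.0$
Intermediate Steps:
$a{\left(m \right)} = \frac{4}{3 m}$ ($a{\left(m \right)} = - \frac{\left(-4\right) \frac{1}{m}}{3} = \frac{4}{3 m}$)
$O{\left(r \right)} = -7$ ($O{\left(r \right)} = 9 - 16 = -7$)
$K = 12646$ ($K = 12639 - -7 = 12639 + 7 = 12646$)
$K + a{\left(-202 \right)} = 12646 + \frac{4}{3 \left(-202\right)} = 12646 + \frac{4}{3} \left(- \frac{1}{202}\right) = 12646 - \frac{2}{303} = \frac{3831736}{303}$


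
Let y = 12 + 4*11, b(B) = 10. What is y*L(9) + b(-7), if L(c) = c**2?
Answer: 4546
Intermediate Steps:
y = 56 (y = 12 + 44 = 56)
y*L(9) + b(-7) = 56*9**2 + 10 = 56*81 + 10 = 4536 + 10 = 4546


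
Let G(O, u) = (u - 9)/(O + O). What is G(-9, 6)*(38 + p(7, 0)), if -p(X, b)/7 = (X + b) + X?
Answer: -10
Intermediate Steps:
G(O, u) = (-9 + u)/(2*O) (G(O, u) = (-9 + u)/((2*O)) = (-9 + u)*(1/(2*O)) = (-9 + u)/(2*O))
p(X, b) = -14*X - 7*b (p(X, b) = -7*((X + b) + X) = -7*(b + 2*X) = -14*X - 7*b)
G(-9, 6)*(38 + p(7, 0)) = ((½)*(-9 + 6)/(-9))*(38 + (-14*7 - 7*0)) = ((½)*(-⅑)*(-3))*(38 + (-98 + 0)) = (38 - 98)/6 = (⅙)*(-60) = -10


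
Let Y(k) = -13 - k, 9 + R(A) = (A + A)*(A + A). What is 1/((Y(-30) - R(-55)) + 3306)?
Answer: -1/8768 ≈ -0.00011405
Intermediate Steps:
R(A) = -9 + 4*A**2 (R(A) = -9 + (A + A)*(A + A) = -9 + (2*A)*(2*A) = -9 + 4*A**2)
1/((Y(-30) - R(-55)) + 3306) = 1/(((-13 - 1*(-30)) - (-9 + 4*(-55)**2)) + 3306) = 1/(((-13 + 30) - (-9 + 4*3025)) + 3306) = 1/((17 - (-9 + 12100)) + 3306) = 1/((17 - 1*12091) + 3306) = 1/((17 - 12091) + 3306) = 1/(-12074 + 3306) = 1/(-8768) = -1/8768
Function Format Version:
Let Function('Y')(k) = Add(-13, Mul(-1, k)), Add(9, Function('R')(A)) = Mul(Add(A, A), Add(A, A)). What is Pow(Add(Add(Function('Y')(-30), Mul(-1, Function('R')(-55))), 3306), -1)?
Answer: Rational(-1, 8768) ≈ -0.00011405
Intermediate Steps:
Function('R')(A) = Add(-9, Mul(4, Pow(A, 2))) (Function('R')(A) = Add(-9, Mul(Add(A, A), Add(A, A))) = Add(-9, Mul(Mul(2, A), Mul(2, A))) = Add(-9, Mul(4, Pow(A, 2))))
Pow(Add(Add(Function('Y')(-30), Mul(-1, Function('R')(-55))), 3306), -1) = Pow(Add(Add(Add(-13, Mul(-1, -30)), Mul(-1, Add(-9, Mul(4, Pow(-55, 2))))), 3306), -1) = Pow(Add(Add(Add(-13, 30), Mul(-1, Add(-9, Mul(4, 3025)))), 3306), -1) = Pow(Add(Add(17, Mul(-1, Add(-9, 12100))), 3306), -1) = Pow(Add(Add(17, Mul(-1, 12091)), 3306), -1) = Pow(Add(Add(17, -12091), 3306), -1) = Pow(Add(-12074, 3306), -1) = Pow(-8768, -1) = Rational(-1, 8768)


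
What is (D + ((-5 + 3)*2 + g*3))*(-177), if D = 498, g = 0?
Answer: -87438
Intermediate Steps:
(D + ((-5 + 3)*2 + g*3))*(-177) = (498 + ((-5 + 3)*2 + 0*3))*(-177) = (498 + (-2*2 + 0))*(-177) = (498 + (-4 + 0))*(-177) = (498 - 4)*(-177) = 494*(-177) = -87438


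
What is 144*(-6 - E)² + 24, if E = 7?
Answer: 24360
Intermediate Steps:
144*(-6 - E)² + 24 = 144*(-6 - 1*7)² + 24 = 144*(-6 - 7)² + 24 = 144*(-13)² + 24 = 144*169 + 24 = 24336 + 24 = 24360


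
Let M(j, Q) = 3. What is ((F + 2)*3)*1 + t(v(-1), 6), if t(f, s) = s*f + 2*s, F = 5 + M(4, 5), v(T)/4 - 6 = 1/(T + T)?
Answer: 174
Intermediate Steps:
v(T) = 24 + 2/T (v(T) = 24 + 4/(T + T) = 24 + 4/((2*T)) = 24 + 4*(1/(2*T)) = 24 + 2/T)
F = 8 (F = 5 + 3 = 8)
t(f, s) = 2*s + f*s (t(f, s) = f*s + 2*s = 2*s + f*s)
((F + 2)*3)*1 + t(v(-1), 6) = ((8 + 2)*3)*1 + 6*(2 + (24 + 2/(-1))) = (10*3)*1 + 6*(2 + (24 + 2*(-1))) = 30*1 + 6*(2 + (24 - 2)) = 30 + 6*(2 + 22) = 30 + 6*24 = 30 + 144 = 174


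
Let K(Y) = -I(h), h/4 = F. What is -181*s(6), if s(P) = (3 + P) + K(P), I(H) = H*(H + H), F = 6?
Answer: 206883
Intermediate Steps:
h = 24 (h = 4*6 = 24)
I(H) = 2*H**2 (I(H) = H*(2*H) = 2*H**2)
K(Y) = -1152 (K(Y) = -2*24**2 = -2*576 = -1*1152 = -1152)
s(P) = -1149 + P (s(P) = (3 + P) - 1152 = -1149 + P)
-181*s(6) = -181*(-1149 + 6) = -181*(-1143) = 206883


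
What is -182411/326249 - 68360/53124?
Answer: -420957679/228048051 ≈ -1.8459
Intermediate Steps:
-182411/326249 - 68360/53124 = -182411*1/326249 - 68360*1/53124 = -182411/326249 - 17090/13281 = -420957679/228048051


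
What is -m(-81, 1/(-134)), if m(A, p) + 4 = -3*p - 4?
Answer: 1069/134 ≈ 7.9776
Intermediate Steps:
m(A, p) = -8 - 3*p (m(A, p) = -4 + (-3*p - 4) = -4 + (-4 - 3*p) = -8 - 3*p)
-m(-81, 1/(-134)) = -(-8 - 3/(-134)) = -(-8 - 3*(-1/134)) = -(-8 + 3/134) = -1*(-1069/134) = 1069/134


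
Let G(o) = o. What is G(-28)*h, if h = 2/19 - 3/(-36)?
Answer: -301/57 ≈ -5.2807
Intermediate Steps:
h = 43/228 (h = 2*(1/19) - 3*(-1/36) = 2/19 + 1/12 = 43/228 ≈ 0.18860)
G(-28)*h = -28*43/228 = -301/57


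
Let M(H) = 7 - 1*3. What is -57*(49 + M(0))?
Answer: -3021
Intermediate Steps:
M(H) = 4 (M(H) = 7 - 3 = 4)
-57*(49 + M(0)) = -57*(49 + 4) = -57*53 = -3021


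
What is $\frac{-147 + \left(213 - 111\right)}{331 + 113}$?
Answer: $- \frac{15}{148} \approx -0.10135$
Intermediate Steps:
$\frac{-147 + \left(213 - 111\right)}{331 + 113} = \frac{-147 + 102}{444} = \left(-45\right) \frac{1}{444} = - \frac{15}{148}$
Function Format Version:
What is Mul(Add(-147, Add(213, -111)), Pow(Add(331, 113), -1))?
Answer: Rational(-15, 148) ≈ -0.10135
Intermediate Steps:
Mul(Add(-147, Add(213, -111)), Pow(Add(331, 113), -1)) = Mul(Add(-147, 102), Pow(444, -1)) = Mul(-45, Rational(1, 444)) = Rational(-15, 148)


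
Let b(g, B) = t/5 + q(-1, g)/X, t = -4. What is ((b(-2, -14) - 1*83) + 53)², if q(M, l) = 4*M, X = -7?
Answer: 1119364/1225 ≈ 913.77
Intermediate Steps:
b(g, B) = -8/35 (b(g, B) = -4/5 + (4*(-1))/(-7) = -4*⅕ - 4*(-⅐) = -⅘ + 4/7 = -8/35)
((b(-2, -14) - 1*83) + 53)² = ((-8/35 - 1*83) + 53)² = ((-8/35 - 83) + 53)² = (-2913/35 + 53)² = (-1058/35)² = 1119364/1225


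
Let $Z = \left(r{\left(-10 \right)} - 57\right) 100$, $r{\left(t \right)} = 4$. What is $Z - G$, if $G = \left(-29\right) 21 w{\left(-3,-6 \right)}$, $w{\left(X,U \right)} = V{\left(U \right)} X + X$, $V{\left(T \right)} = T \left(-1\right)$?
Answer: $-18089$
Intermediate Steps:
$V{\left(T \right)} = - T$
$w{\left(X,U \right)} = X - U X$ ($w{\left(X,U \right)} = - U X + X = X - U X$)
$G = 12789$ ($G = \left(-29\right) 21 \left(- 3 \left(1 - -6\right)\right) = - 609 \left(- 3 \left(1 + 6\right)\right) = - 609 \left(\left(-3\right) 7\right) = \left(-609\right) \left(-21\right) = 12789$)
$Z = -5300$ ($Z = \left(4 - 57\right) 100 = \left(-53\right) 100 = -5300$)
$Z - G = -5300 - 12789 = -18089$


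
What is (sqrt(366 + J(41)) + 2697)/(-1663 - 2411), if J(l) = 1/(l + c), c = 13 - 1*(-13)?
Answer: -899/1358 - sqrt(1643041)/272958 ≈ -0.66670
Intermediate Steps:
c = 26 (c = 13 + 13 = 26)
J(l) = 1/(26 + l) (J(l) = 1/(l + 26) = 1/(26 + l))
(sqrt(366 + J(41)) + 2697)/(-1663 - 2411) = (sqrt(366 + 1/(26 + 41)) + 2697)/(-1663 - 2411) = (sqrt(366 + 1/67) + 2697)/(-4074) = (sqrt(366 + 1/67) + 2697)*(-1/4074) = (sqrt(24523/67) + 2697)*(-1/4074) = (sqrt(1643041)/67 + 2697)*(-1/4074) = (2697 + sqrt(1643041)/67)*(-1/4074) = -899/1358 - sqrt(1643041)/272958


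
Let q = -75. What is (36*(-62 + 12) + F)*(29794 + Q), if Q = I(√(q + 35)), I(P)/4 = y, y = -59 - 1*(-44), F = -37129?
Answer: -1157514886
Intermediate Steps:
y = -15 (y = -59 + 44 = -15)
I(P) = -60 (I(P) = 4*(-15) = -60)
Q = -60
(36*(-62 + 12) + F)*(29794 + Q) = (36*(-62 + 12) - 37129)*(29794 - 60) = (36*(-50) - 37129)*29734 = (-1800 - 37129)*29734 = -38929*29734 = -1157514886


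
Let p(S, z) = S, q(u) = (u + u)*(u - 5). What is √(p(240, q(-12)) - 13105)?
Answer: I*√12865 ≈ 113.42*I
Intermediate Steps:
q(u) = 2*u*(-5 + u) (q(u) = (2*u)*(-5 + u) = 2*u*(-5 + u))
√(p(240, q(-12)) - 13105) = √(240 - 13105) = √(-12865) = I*√12865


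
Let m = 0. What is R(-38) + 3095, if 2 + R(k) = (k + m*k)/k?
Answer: 3094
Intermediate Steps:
R(k) = -1 (R(k) = -2 + (k + 0*k)/k = -2 + (k + 0)/k = -2 + k/k = -2 + 1 = -1)
R(-38) + 3095 = -1 + 3095 = 3094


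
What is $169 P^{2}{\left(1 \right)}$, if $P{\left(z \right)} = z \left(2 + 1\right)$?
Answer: $1521$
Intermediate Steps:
$P{\left(z \right)} = 3 z$ ($P{\left(z \right)} = z 3 = 3 z$)
$169 P^{2}{\left(1 \right)} = 169 \left(3 \cdot 1\right)^{2} = 169 \cdot 3^{2} = 169 \cdot 9 = 1521$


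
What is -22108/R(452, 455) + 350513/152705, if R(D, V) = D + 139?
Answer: -3168848957/90248655 ≈ -35.112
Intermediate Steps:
R(D, V) = 139 + D
-22108/R(452, 455) + 350513/152705 = -22108/(139 + 452) + 350513/152705 = -22108/591 + 350513*(1/152705) = -22108*1/591 + 350513/152705 = -22108/591 + 350513/152705 = -3168848957/90248655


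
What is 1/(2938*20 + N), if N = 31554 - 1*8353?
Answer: 1/81961 ≈ 1.2201e-5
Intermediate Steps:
N = 23201 (N = 31554 - 8353 = 23201)
1/(2938*20 + N) = 1/(2938*20 + 23201) = 1/(58760 + 23201) = 1/81961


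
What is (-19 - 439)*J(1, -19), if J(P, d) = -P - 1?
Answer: 916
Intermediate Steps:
J(P, d) = -1 - P
(-19 - 439)*J(1, -19) = (-19 - 439)*(-1 - 1*1) = -458*(-1 - 1) = -458*(-2) = 916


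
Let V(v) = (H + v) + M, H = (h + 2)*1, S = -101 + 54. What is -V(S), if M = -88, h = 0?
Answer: 133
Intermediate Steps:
S = -47
H = 2 (H = (0 + 2)*1 = 2*1 = 2)
V(v) = -86 + v (V(v) = (2 + v) - 88 = -86 + v)
-V(S) = -(-86 - 47) = -1*(-133) = 133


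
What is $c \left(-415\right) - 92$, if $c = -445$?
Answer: $184583$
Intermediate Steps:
$c \left(-415\right) - 92 = \left(-445\right) \left(-415\right) - 92 = 184675 - 92 = 184583$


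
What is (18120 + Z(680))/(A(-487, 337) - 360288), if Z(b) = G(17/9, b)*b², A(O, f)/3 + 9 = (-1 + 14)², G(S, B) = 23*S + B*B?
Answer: -240563100185/404784 ≈ -5.9430e+5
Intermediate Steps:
G(S, B) = B² + 23*S (G(S, B) = 23*S + B² = B² + 23*S)
A(O, f) = 480 (A(O, f) = -27 + 3*(-1 + 14)² = -27 + 3*13² = -27 + 3*169 = -27 + 507 = 480)
Z(b) = b²*(391/9 + b²) (Z(b) = (b² + 23*(17/9))*b² = (b² + 391/9)*b² = (391/9 + b²)*b² = b²*(391/9 + b²))
(18120 + Z(680))/(A(-487, 337) - 360288) = (18120 + 680²*(391/9 + 680²))/(480 - 360288) = (18120 + 462400*(391/9 + 462400))/(-359808) = (18120 + 462400*(4161991/9))*(-1/359808) = (18120 + 1924504638400/9)*(-1/359808) = (1924504801480/9)*(-1/359808) = -240563100185/404784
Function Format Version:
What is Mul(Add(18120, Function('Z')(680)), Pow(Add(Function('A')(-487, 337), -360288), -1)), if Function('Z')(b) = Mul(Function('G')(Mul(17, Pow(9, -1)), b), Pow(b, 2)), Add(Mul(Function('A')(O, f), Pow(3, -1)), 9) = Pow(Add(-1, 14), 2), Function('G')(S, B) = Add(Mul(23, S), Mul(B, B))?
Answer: Rational(-240563100185, 404784) ≈ -5.9430e+5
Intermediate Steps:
Function('G')(S, B) = Add(Pow(B, 2), Mul(23, S)) (Function('G')(S, B) = Add(Mul(23, S), Pow(B, 2)) = Add(Pow(B, 2), Mul(23, S)))
Function('A')(O, f) = 480 (Function('A')(O, f) = Add(-27, Mul(3, Pow(Add(-1, 14), 2))) = Add(-27, Mul(3, Pow(13, 2))) = Add(-27, Mul(3, 169)) = Add(-27, 507) = 480)
Function('Z')(b) = Mul(Pow(b, 2), Add(Rational(391, 9), Pow(b, 2))) (Function('Z')(b) = Mul(Add(Pow(b, 2), Mul(23, Mul(17, Pow(9, -1)))), Pow(b, 2)) = Mul(Add(Pow(b, 2), Mul(23, Mul(17, Rational(1, 9)))), Pow(b, 2)) = Mul(Add(Pow(b, 2), Mul(23, Rational(17, 9))), Pow(b, 2)) = Mul(Add(Pow(b, 2), Rational(391, 9)), Pow(b, 2)) = Mul(Add(Rational(391, 9), Pow(b, 2)), Pow(b, 2)) = Mul(Pow(b, 2), Add(Rational(391, 9), Pow(b, 2))))
Mul(Add(18120, Function('Z')(680)), Pow(Add(Function('A')(-487, 337), -360288), -1)) = Mul(Add(18120, Mul(Pow(680, 2), Add(Rational(391, 9), Pow(680, 2)))), Pow(Add(480, -360288), -1)) = Mul(Add(18120, Mul(462400, Add(Rational(391, 9), 462400))), Pow(-359808, -1)) = Mul(Add(18120, Mul(462400, Rational(4161991, 9))), Rational(-1, 359808)) = Mul(Add(18120, Rational(1924504638400, 9)), Rational(-1, 359808)) = Mul(Rational(1924504801480, 9), Rational(-1, 359808)) = Rational(-240563100185, 404784)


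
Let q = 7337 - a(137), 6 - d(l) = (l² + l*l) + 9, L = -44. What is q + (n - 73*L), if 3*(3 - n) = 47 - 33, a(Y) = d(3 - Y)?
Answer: 139387/3 ≈ 46462.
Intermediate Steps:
d(l) = -3 - 2*l² (d(l) = 6 - ((l² + l*l) + 9) = 6 - ((l² + l²) + 9) = 6 - (2*l² + 9) = 6 - (9 + 2*l²) = 6 + (-9 - 2*l²) = -3 - 2*l²)
a(Y) = -3 - 2*(3 - Y)²
n = -5/3 (n = 3 - (47 - 33)/3 = 3 - ⅓*14 = 3 - 14/3 = -5/3 ≈ -1.6667)
q = 43252 (q = 7337 - (-3 - 2*(-3 + 137)²) = 7337 - (-3 - 2*134²) = 7337 - (-3 - 2*17956) = 7337 - (-3 - 35912) = 7337 - 1*(-35915) = 7337 + 35915 = 43252)
q + (n - 73*L) = 43252 + (-5/3 - 73*(-44)) = 43252 + (-5/3 + 3212) = 43252 + 9631/3 = 139387/3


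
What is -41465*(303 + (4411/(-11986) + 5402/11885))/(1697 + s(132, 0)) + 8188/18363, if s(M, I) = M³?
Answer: -6038056985469508213/1204173881186063190 ≈ -5.0143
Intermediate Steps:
-41465*(303 + (4411/(-11986) + 5402/11885))/(1697 + s(132, 0)) + 8188/18363 = -41465*(303 + (4411/(-11986) + 5402/11885))/(1697 + 132³) + 8188/18363 = -41465*(303 + (4411*(-1/11986) + 5402*(1/11885)))/(1697 + 2299968) + 8188*(1/18363) = -41465/(2301665/(303 + (-4411/11986 + 5402/11885))) + 8188/18363 = -41465/(2301665/(303 + 12323637/142453610)) + 8188/18363 = -41465/(2301665/(43175767467/142453610)) + 8188/18363 = -41465/(2301665*(142453610/43175767467)) + 8188/18363 = -41465/327880488260650/43175767467 + 8188/18363 = -41465*43175767467/327880488260650 + 8188/18363 = -358056639603831/65576097652130 + 8188/18363 = -6038056985469508213/1204173881186063190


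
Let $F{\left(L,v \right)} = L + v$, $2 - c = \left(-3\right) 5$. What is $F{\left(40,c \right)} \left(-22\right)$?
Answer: $-1254$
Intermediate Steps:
$c = 17$ ($c = 2 - \left(-3\right) 5 = 2 - -15 = 2 + 15 = 17$)
$F{\left(40,c \right)} \left(-22\right) = \left(40 + 17\right) \left(-22\right) = 57 \left(-22\right) = -1254$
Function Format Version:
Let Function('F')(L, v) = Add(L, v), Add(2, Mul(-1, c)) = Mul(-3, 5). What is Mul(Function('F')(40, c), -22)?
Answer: -1254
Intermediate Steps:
c = 17 (c = Add(2, Mul(-1, Mul(-3, 5))) = Add(2, Mul(-1, -15)) = Add(2, 15) = 17)
Mul(Function('F')(40, c), -22) = Mul(Add(40, 17), -22) = Mul(57, -22) = -1254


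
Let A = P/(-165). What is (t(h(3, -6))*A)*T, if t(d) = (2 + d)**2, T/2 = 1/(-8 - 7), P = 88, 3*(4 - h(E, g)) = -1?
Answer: 5776/2025 ≈ 2.8523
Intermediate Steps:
h(E, g) = 13/3 (h(E, g) = 4 - 1/3*(-1) = 4 + 1/3 = 13/3)
T = -2/15 (T = 2/(-8 - 7) = 2/(-15) = 2*(-1/15) = -2/15 ≈ -0.13333)
A = -8/15 (A = 88/(-165) = 88*(-1/165) = -8/15 ≈ -0.53333)
(t(h(3, -6))*A)*T = ((2 + 13/3)**2*(-8/15))*(-2/15) = ((19/3)**2*(-8/15))*(-2/15) = ((361/9)*(-8/15))*(-2/15) = -2888/135*(-2/15) = 5776/2025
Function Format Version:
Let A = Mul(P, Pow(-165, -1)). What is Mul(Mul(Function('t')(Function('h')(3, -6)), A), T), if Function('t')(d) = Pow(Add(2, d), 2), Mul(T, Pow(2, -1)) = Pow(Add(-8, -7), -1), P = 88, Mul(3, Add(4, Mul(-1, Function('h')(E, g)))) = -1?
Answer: Rational(5776, 2025) ≈ 2.8523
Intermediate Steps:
Function('h')(E, g) = Rational(13, 3) (Function('h')(E, g) = Add(4, Mul(Rational(-1, 3), -1)) = Add(4, Rational(1, 3)) = Rational(13, 3))
T = Rational(-2, 15) (T = Mul(2, Pow(Add(-8, -7), -1)) = Mul(2, Pow(-15, -1)) = Mul(2, Rational(-1, 15)) = Rational(-2, 15) ≈ -0.13333)
A = Rational(-8, 15) (A = Mul(88, Pow(-165, -1)) = Mul(88, Rational(-1, 165)) = Rational(-8, 15) ≈ -0.53333)
Mul(Mul(Function('t')(Function('h')(3, -6)), A), T) = Mul(Mul(Pow(Add(2, Rational(13, 3)), 2), Rational(-8, 15)), Rational(-2, 15)) = Mul(Mul(Pow(Rational(19, 3), 2), Rational(-8, 15)), Rational(-2, 15)) = Mul(Mul(Rational(361, 9), Rational(-8, 15)), Rational(-2, 15)) = Mul(Rational(-2888, 135), Rational(-2, 15)) = Rational(5776, 2025)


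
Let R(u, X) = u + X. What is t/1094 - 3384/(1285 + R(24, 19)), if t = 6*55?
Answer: -203991/90802 ≈ -2.2465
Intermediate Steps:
t = 330
R(u, X) = X + u
t/1094 - 3384/(1285 + R(24, 19)) = 330/1094 - 3384/(1285 + (19 + 24)) = 330*(1/1094) - 3384/(1285 + 43) = 165/547 - 3384/1328 = 165/547 - 3384*1/1328 = 165/547 - 423/166 = -203991/90802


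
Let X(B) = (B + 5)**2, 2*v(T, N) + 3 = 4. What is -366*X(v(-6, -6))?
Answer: -22143/2 ≈ -11072.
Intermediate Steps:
v(T, N) = 1/2 (v(T, N) = -3/2 + (1/2)*4 = -3/2 + 2 = 1/2)
X(B) = (5 + B)**2
-366*X(v(-6, -6)) = -366*(5 + 1/2)**2 = -366*(11/2)**2 = -366*121/4 = -22143/2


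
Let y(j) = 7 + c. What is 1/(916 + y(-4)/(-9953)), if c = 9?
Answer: 9953/9116932 ≈ 0.0010917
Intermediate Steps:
y(j) = 16 (y(j) = 7 + 9 = 16)
1/(916 + y(-4)/(-9953)) = 1/(916 + 16/(-9953)) = 1/(916 + 16*(-1/9953)) = 1/(916 - 16/9953) = 1/(9116932/9953) = 9953/9116932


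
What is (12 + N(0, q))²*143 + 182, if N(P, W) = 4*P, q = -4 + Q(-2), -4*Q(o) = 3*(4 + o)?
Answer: 20774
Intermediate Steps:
Q(o) = -3 - 3*o/4 (Q(o) = -3*(4 + o)/4 = -(12 + 3*o)/4 = -3 - 3*o/4)
q = -11/2 (q = -4 + (-3 - ¾*(-2)) = -4 + (-3 + 3/2) = -4 - 3/2 = -11/2 ≈ -5.5000)
(12 + N(0, q))²*143 + 182 = (12 + 4*0)²*143 + 182 = (12 + 0)²*143 + 182 = 12²*143 + 182 = 144*143 + 182 = 20592 + 182 = 20774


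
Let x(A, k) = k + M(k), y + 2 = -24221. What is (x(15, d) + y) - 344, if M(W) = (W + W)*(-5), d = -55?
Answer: -24072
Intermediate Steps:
y = -24223 (y = -2 - 24221 = -24223)
M(W) = -10*W (M(W) = (2*W)*(-5) = -10*W)
x(A, k) = -9*k (x(A, k) = k - 10*k = -9*k)
(x(15, d) + y) - 344 = (-9*(-55) - 24223) - 344 = (495 - 24223) - 344 = -23728 - 344 = -24072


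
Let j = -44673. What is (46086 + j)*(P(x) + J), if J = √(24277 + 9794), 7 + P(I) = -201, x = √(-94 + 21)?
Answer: -293904 + 1413*√34071 ≈ -33088.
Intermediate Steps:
x = I*√73 (x = √(-73) = I*√73 ≈ 8.544*I)
P(I) = -208 (P(I) = -7 - 201 = -208)
J = √34071 ≈ 184.58
(46086 + j)*(P(x) + J) = (46086 - 44673)*(-208 + √34071) = 1413*(-208 + √34071) = -293904 + 1413*√34071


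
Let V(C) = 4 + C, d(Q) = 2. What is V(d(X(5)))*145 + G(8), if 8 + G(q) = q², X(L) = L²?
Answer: 926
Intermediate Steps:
G(q) = -8 + q²
V(d(X(5)))*145 + G(8) = (4 + 2)*145 + (-8 + 8²) = 6*145 + (-8 + 64) = 870 + 56 = 926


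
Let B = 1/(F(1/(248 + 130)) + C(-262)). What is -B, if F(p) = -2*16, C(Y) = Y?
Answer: 1/294 ≈ 0.0034014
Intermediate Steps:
F(p) = -32
B = -1/294 (B = 1/(-32 - 262) = 1/(-294) = -1/294 ≈ -0.0034014)
-B = -1*(-1/294) = 1/294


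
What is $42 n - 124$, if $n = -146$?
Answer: $-6256$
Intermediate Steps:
$42 n - 124 = 42 \left(-146\right) - 124 = -6132 - 124 = -6256$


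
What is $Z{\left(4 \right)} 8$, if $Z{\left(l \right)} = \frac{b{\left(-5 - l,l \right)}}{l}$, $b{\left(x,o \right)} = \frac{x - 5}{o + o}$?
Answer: $- \frac{7}{2} \approx -3.5$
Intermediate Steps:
$b{\left(x,o \right)} = \frac{-5 + x}{2 o}$
$Z{\left(l \right)} = \frac{-10 - l}{2 l^{2}}$ ($Z{\left(l \right)} = \frac{\frac{1}{2} \frac{1}{l} \left(-5 - \left(5 + l\right)\right)}{l} = \frac{\frac{1}{2} \frac{1}{l} \left(-10 - l\right)}{l} = \frac{-10 - l}{2 l^{2}}$)
$Z{\left(4 \right)} 8 = \frac{-10 - 4}{2 \cdot 16} \cdot 8 = \frac{1}{2} \cdot \frac{1}{16} \left(-10 - 4\right) 8 = \frac{1}{2} \cdot \frac{1}{16} \left(-14\right) 8 = \left(- \frac{7}{16}\right) 8 = - \frac{7}{2}$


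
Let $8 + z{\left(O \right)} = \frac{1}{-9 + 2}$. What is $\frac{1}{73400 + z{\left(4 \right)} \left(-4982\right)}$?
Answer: $\frac{7}{797774} \approx 8.7744 \cdot 10^{-6}$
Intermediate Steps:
$z{\left(O \right)} = - \frac{57}{7}$ ($z{\left(O \right)} = -8 + \frac{1}{-9 + 2} = -8 + \frac{1}{-7} = -8 - \frac{1}{7} = - \frac{57}{7}$)
$\frac{1}{73400 + z{\left(4 \right)} \left(-4982\right)} = \frac{1}{73400 - - \frac{283974}{7}} = \frac{1}{73400 + \frac{283974}{7}} = \frac{1}{\frac{797774}{7}} = \frac{7}{797774}$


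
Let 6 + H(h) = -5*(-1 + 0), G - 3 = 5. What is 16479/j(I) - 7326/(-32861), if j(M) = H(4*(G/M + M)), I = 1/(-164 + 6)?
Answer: -541509093/32861 ≈ -16479.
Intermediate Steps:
G = 8 (G = 3 + 5 = 8)
I = -1/158 (I = 1/(-158) = -1/158 ≈ -0.0063291)
H(h) = -1 (H(h) = -6 - 5*(-1 + 0) = -6 - 5*(-1) = -6 + 5 = -1)
j(M) = -1
16479/j(I) - 7326/(-32861) = 16479/(-1) - 7326/(-32861) = 16479*(-1) - 7326*(-1/32861) = -16479 + 7326/32861 = -541509093/32861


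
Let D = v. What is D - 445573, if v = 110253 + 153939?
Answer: -181381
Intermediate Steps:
v = 264192
D = 264192
D - 445573 = 264192 - 445573 = -181381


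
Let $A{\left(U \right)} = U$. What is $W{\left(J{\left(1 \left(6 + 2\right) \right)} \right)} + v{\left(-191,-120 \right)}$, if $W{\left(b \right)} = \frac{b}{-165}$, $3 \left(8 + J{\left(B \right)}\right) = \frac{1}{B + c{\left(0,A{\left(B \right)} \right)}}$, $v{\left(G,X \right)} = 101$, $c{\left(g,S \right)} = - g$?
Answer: $\frac{400151}{3960} \approx 101.05$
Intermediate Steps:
$J{\left(B \right)} = -8 + \frac{1}{3 B}$ ($J{\left(B \right)} = -8 + \frac{1}{3 \left(B - 0\right)} = -8 + \frac{1}{3 \left(B + 0\right)} = -8 + \frac{1}{3 B}$)
$W{\left(b \right)} = - \frac{b}{165}$ ($W{\left(b \right)} = b \left(- \frac{1}{165}\right) = - \frac{b}{165}$)
$W{\left(J{\left(1 \left(6 + 2\right) \right)} \right)} + v{\left(-191,-120 \right)} = - \frac{-8 + \frac{1}{3 \cdot 1 \left(6 + 2\right)}}{165} + 101 = - \frac{-8 + \frac{1}{3 \cdot 1 \cdot 8}}{165} + 101 = - \frac{-8 + \frac{1}{3 \cdot 8}}{165} + 101 = - \frac{-8 + \frac{1}{3} \cdot \frac{1}{8}}{165} + 101 = - \frac{-8 + \frac{1}{24}}{165} + 101 = \left(- \frac{1}{165}\right) \left(- \frac{191}{24}\right) + 101 = \frac{191}{3960} + 101 = \frac{400151}{3960}$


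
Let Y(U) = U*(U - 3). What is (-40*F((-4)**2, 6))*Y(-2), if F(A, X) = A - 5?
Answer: -4400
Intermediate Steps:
Y(U) = U*(-3 + U)
F(A, X) = -5 + A
(-40*F((-4)**2, 6))*Y(-2) = (-40*(-5 + (-4)**2))*(-2*(-3 - 2)) = (-40*(-5 + 16))*(-2*(-5)) = -40*11*10 = -440*10 = -4400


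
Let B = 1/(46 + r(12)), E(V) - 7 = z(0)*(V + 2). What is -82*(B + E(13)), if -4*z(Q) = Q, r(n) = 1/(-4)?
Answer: -105370/183 ≈ -575.79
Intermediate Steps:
r(n) = -1/4
z(Q) = -Q/4
E(V) = 7 (E(V) = 7 + (-1/4*0)*(V + 2) = 7 + 0*(2 + V) = 7 + 0 = 7)
B = 4/183 (B = 1/(46 - 1/4) = 1/(183/4) = 4/183 ≈ 0.021858)
-82*(B + E(13)) = -82*(4/183 + 7) = -82*1285/183 = -105370/183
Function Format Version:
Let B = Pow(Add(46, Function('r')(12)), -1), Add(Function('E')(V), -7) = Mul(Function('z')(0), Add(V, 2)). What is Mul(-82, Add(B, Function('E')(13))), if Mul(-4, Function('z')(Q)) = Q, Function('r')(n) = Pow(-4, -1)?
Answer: Rational(-105370, 183) ≈ -575.79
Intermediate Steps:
Function('r')(n) = Rational(-1, 4)
Function('z')(Q) = Mul(Rational(-1, 4), Q)
Function('E')(V) = 7 (Function('E')(V) = Add(7, Mul(Mul(Rational(-1, 4), 0), Add(V, 2))) = Add(7, Mul(0, Add(2, V))) = Add(7, 0) = 7)
B = Rational(4, 183) (B = Pow(Add(46, Rational(-1, 4)), -1) = Pow(Rational(183, 4), -1) = Rational(4, 183) ≈ 0.021858)
Mul(-82, Add(B, Function('E')(13))) = Mul(-82, Add(Rational(4, 183), 7)) = Mul(-82, Rational(1285, 183)) = Rational(-105370, 183)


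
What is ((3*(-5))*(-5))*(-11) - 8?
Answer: -833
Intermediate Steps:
((3*(-5))*(-5))*(-11) - 8 = -15*(-5)*(-11) - 8 = 75*(-11) - 8 = -825 - 8 = -833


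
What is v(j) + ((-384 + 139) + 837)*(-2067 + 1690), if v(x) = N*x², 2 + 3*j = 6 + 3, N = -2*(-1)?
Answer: -2008558/9 ≈ -2.2317e+5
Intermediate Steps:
N = 2
j = 7/3 (j = -⅔ + (6 + 3)/3 = -⅔ + (⅓)*9 = -⅔ + 3 = 7/3 ≈ 2.3333)
v(x) = 2*x²
v(j) + ((-384 + 139) + 837)*(-2067 + 1690) = 2*(7/3)² + ((-384 + 139) + 837)*(-2067 + 1690) = 2*(49/9) + (-245 + 837)*(-377) = 98/9 + 592*(-377) = 98/9 - 223184 = -2008558/9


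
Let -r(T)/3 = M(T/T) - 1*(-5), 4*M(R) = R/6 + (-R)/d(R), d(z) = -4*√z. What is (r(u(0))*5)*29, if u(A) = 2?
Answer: -35525/16 ≈ -2220.3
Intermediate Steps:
M(R) = √R/16 + R/24 (M(R) = (R/6 + (-R)/((-4*√R)))/4 = (R*(⅙) + (-R)*(-1/(4*√R)))/4 = (R/6 + √R/4)/4 = (√R/4 + R/6)/4 = √R/16 + R/24)
r(T) = -245/16 (r(T) = -3*((√(T/T)/16 + (T/T)/24) - 1*(-5)) = -3*((√1/16 + (1/24)*1) + 5) = -3*(((1/16)*1 + 1/24) + 5) = -3*((1/16 + 1/24) + 5) = -3*(5/48 + 5) = -3*245/48 = -245/16)
(r(u(0))*5)*29 = -245/16*5*29 = -1225/16*29 = -35525/16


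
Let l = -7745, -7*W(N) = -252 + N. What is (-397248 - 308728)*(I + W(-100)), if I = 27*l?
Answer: 1033162695128/7 ≈ 1.4759e+11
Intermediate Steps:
W(N) = 36 - N/7 (W(N) = -(-252 + N)/7 = 36 - N/7)
I = -209115 (I = 27*(-7745) = -209115)
(-397248 - 308728)*(I + W(-100)) = (-397248 - 308728)*(-209115 + (36 - ⅐*(-100))) = -705976*(-209115 + (36 + 100/7)) = -705976*(-209115 + 352/7) = -705976*(-1463453/7) = 1033162695128/7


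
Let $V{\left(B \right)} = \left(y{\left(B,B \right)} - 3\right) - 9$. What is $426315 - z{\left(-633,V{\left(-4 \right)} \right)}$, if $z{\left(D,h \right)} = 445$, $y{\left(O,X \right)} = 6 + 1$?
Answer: $425870$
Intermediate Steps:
$y{\left(O,X \right)} = 7$
$V{\left(B \right)} = -5$ ($V{\left(B \right)} = \left(7 - 3\right) - 9 = 4 - 9 = -5$)
$426315 - z{\left(-633,V{\left(-4 \right)} \right)} = 426315 - 445 = 425870$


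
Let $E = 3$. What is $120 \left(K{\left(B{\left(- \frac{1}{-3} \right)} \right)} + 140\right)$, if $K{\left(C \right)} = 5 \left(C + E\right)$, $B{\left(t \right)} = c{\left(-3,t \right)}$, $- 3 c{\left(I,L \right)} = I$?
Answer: $19200$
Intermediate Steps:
$c{\left(I,L \right)} = - \frac{I}{3}$
$B{\left(t \right)} = 1$ ($B{\left(t \right)} = \left(- \frac{1}{3}\right) \left(-3\right) = 1$)
$K{\left(C \right)} = 15 + 5 C$ ($K{\left(C \right)} = 5 \left(C + 3\right) = 5 \left(3 + C\right) = 15 + 5 C$)
$120 \left(K{\left(B{\left(- \frac{1}{-3} \right)} \right)} + 140\right) = 120 \left(\left(15 + 5 \cdot 1\right) + 140\right) = 120 \left(\left(15 + 5\right) + 140\right) = 120 \left(20 + 140\right) = 120 \cdot 160 = 19200$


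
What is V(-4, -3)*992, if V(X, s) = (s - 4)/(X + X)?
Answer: 868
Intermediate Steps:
V(X, s) = (-4 + s)/(2*X) (V(X, s) = (-4 + s)/((2*X)) = (-4 + s)*(1/(2*X)) = (-4 + s)/(2*X))
V(-4, -3)*992 = ((½)*(-4 - 3)/(-4))*992 = ((½)*(-¼)*(-7))*992 = (7/8)*992 = 868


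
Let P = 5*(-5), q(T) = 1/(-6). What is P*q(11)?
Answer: 25/6 ≈ 4.1667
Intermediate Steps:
q(T) = -⅙
P = -25
P*q(11) = -25*(-⅙) = 25/6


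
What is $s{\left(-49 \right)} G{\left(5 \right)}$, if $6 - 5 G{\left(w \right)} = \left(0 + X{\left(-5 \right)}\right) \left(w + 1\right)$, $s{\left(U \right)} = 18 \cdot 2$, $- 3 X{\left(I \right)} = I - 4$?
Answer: $- \frac{432}{5} \approx -86.4$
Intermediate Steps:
$X{\left(I \right)} = \frac{4}{3} - \frac{I}{3}$ ($X{\left(I \right)} = - \frac{I - 4}{3} = - \frac{-4 + I}{3} = \frac{4}{3} - \frac{I}{3}$)
$s{\left(U \right)} = 36$
$G{\left(w \right)} = \frac{3}{5} - \frac{3 w}{5}$ ($G{\left(w \right)} = \frac{6}{5} - \frac{\left(0 + \left(\frac{4}{3} - - \frac{5}{3}\right)\right) \left(w + 1\right)}{5} = \frac{6}{5} - \frac{\left(0 + \left(\frac{4}{3} + \frac{5}{3}\right)\right) \left(1 + w\right)}{5} = \frac{6}{5} - \frac{\left(0 + 3\right) \left(1 + w\right)}{5} = \frac{6}{5} - \frac{3 \left(1 + w\right)}{5} = \frac{6}{5} - \frac{3 + 3 w}{5} = \frac{6}{5} - \left(\frac{3}{5} + \frac{3 w}{5}\right) = \frac{3}{5} - \frac{3 w}{5}$)
$s{\left(-49 \right)} G{\left(5 \right)} = 36 \left(\frac{3}{5} - 3\right) = 36 \left(- \frac{12}{5}\right) = - \frac{432}{5}$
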